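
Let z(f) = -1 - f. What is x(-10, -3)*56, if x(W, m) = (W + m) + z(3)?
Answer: -952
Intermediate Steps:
x(W, m) = -4 + W + m (x(W, m) = (W + m) + (-1 - 1*3) = (W + m) + (-1 - 3) = (W + m) - 4 = -4 + W + m)
x(-10, -3)*56 = (-4 - 10 - 3)*56 = -17*56 = -952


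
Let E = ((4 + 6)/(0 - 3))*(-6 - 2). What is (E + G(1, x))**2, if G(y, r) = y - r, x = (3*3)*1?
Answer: 3136/9 ≈ 348.44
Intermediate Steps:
x = 9 (x = 9*1 = 9)
E = 80/3 (E = (10/(-3))*(-8) = (10*(-1/3))*(-8) = -10/3*(-8) = 80/3 ≈ 26.667)
(E + G(1, x))**2 = (80/3 + (1 - 1*9))**2 = (80/3 + (1 - 9))**2 = (80/3 - 8)**2 = (56/3)**2 = 3136/9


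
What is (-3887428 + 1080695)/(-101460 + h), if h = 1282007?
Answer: -2806733/1180547 ≈ -2.3775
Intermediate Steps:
(-3887428 + 1080695)/(-101460 + h) = (-3887428 + 1080695)/(-101460 + 1282007) = -2806733/1180547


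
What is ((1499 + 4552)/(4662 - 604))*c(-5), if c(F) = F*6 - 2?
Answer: -96816/2029 ≈ -47.716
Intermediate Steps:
c(F) = -2 + 6*F (c(F) = 6*F - 2 = -2 + 6*F)
((1499 + 4552)/(4662 - 604))*c(-5) = ((1499 + 4552)/(4662 - 604))*(-2 + 6*(-5)) = (6051/4058)*(-2 - 30) = (6051*(1/4058))*(-32) = (6051/4058)*(-32) = -96816/2029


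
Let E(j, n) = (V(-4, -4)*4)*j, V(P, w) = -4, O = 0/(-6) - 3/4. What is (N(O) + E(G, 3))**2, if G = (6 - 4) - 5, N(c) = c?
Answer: 35721/16 ≈ 2232.6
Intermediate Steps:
O = -3/4 (O = 0*(-1/6) - 3*1/4 = 0 - 3/4 = -3/4 ≈ -0.75000)
G = -3 (G = 2 - 5 = -3)
E(j, n) = -16*j (E(j, n) = (-4*4)*j = -16*j)
(N(O) + E(G, 3))**2 = (-3/4 - 16*(-3))**2 = (-3/4 + 48)**2 = (189/4)**2 = 35721/16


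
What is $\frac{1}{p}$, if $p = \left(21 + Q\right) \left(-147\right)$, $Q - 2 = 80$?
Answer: $- \frac{1}{15141} \approx -6.6046 \cdot 10^{-5}$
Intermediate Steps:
$Q = 82$ ($Q = 2 + 80 = 82$)
$p = -15141$ ($p = \left(21 + 82\right) \left(-147\right) = 103 \left(-147\right) = -15141$)
$\frac{1}{p} = \frac{1}{-15141} = - \frac{1}{15141}$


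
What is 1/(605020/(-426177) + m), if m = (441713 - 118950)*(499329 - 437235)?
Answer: 426177/8541288448259774 ≈ 4.9896e-11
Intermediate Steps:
m = 20041645722 (m = 322763*62094 = 20041645722)
1/(605020/(-426177) + m) = 1/(605020/(-426177) + 20041645722) = 1/(605020*(-1/426177) + 20041645722) = 1/(-605020/426177 + 20041645722) = 1/(8541288448259774/426177) = 426177/8541288448259774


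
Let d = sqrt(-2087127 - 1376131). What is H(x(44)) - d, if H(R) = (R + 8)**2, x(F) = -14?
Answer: 36 - I*sqrt(3463258) ≈ 36.0 - 1861.0*I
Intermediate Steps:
H(R) = (8 + R)**2
d = I*sqrt(3463258) (d = sqrt(-3463258) = I*sqrt(3463258) ≈ 1861.0*I)
H(x(44)) - d = (8 - 14)**2 - I*sqrt(3463258) = (-6)**2 - I*sqrt(3463258) = 36 - I*sqrt(3463258)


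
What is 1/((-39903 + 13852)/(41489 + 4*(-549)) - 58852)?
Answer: -39293/2312497687 ≈ -1.6992e-5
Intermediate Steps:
1/((-39903 + 13852)/(41489 + 4*(-549)) - 58852) = 1/(-26051/(41489 - 2196) - 58852) = 1/(-26051/39293 - 58852) = 1/(-2312497687/39293) = -39293/2312497687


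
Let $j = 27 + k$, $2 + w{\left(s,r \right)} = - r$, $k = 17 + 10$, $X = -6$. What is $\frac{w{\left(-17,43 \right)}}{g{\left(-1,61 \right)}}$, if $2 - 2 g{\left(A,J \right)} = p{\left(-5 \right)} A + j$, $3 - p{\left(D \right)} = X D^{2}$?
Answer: $- \frac{90}{101} \approx -0.89109$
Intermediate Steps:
$k = 27$
$p{\left(D \right)} = 3 + 6 D^{2}$ ($p{\left(D \right)} = 3 - - 6 D^{2} = 3 + 6 D^{2}$)
$w{\left(s,r \right)} = -2 - r$
$j = 54$ ($j = 27 + 27 = 54$)
$g{\left(A,J \right)} = -26 - \frac{153 A}{2}$ ($g{\left(A,J \right)} = 1 - \frac{\left(3 + 6 \left(-5\right)^{2}\right) A + 54}{2} = 1 - \frac{\left(3 + 6 \cdot 25\right) A + 54}{2} = 1 - \frac{\left(3 + 150\right) A + 54}{2} = 1 - \frac{153 A + 54}{2} = 1 - \frac{54 + 153 A}{2} = 1 - \left(27 + \frac{153 A}{2}\right) = -26 - \frac{153 A}{2}$)
$\frac{w{\left(-17,43 \right)}}{g{\left(-1,61 \right)}} = \frac{-2 - 43}{-26 - - \frac{153}{2}} = \frac{-2 - 43}{-26 + \frac{153}{2}} = - \frac{45}{\frac{101}{2}} = \left(-45\right) \frac{2}{101} = - \frac{90}{101}$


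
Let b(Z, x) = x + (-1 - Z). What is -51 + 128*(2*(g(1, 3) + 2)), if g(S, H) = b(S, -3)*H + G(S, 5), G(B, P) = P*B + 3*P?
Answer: 1741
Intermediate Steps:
b(Z, x) = -1 + x - Z
G(B, P) = 3*P + B*P (G(B, P) = B*P + 3*P = 3*P + B*P)
g(S, H) = 15 + 5*S + H*(-4 - S) (g(S, H) = (-1 - 3 - S)*H + 5*(3 + S) = (-4 - S)*H + (15 + 5*S) = H*(-4 - S) + (15 + 5*S) = 15 + 5*S + H*(-4 - S))
-51 + 128*(2*(g(1, 3) + 2)) = -51 + 128*(2*((15 + 5*1 - 1*3*(4 + 1)) + 2)) = -51 + 128*(2*((15 + 5 - 1*3*5) + 2)) = -51 + 128*(2*((15 + 5 - 15) + 2)) = -51 + 128*(2*(5 + 2)) = -51 + 128*(2*7) = -51 + 128*14 = -51 + 1792 = 1741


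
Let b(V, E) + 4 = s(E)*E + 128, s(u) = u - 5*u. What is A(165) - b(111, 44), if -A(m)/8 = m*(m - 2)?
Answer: -207540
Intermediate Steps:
s(u) = -4*u
b(V, E) = 124 - 4*E**2 (b(V, E) = -4 + ((-4*E)*E + 128) = -4 + (-4*E**2 + 128) = -4 + (128 - 4*E**2) = 124 - 4*E**2)
A(m) = -8*m*(-2 + m) (A(m) = -8*m*(m - 2) = -8*m*(-2 + m))
A(165) - b(111, 44) = 8*165*(2 - 1*165) - (124 - 4*44**2) = 8*165*(2 - 165) - (124 - 4*1936) = 8*165*(-163) - (124 - 7744) = -215160 - 1*(-7620) = -215160 + 7620 = -207540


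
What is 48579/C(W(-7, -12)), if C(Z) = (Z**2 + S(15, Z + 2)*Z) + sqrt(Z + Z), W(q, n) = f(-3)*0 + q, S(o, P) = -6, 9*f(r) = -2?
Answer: 210509/395 - 16193*I*sqrt(14)/2765 ≈ 532.93 - 21.913*I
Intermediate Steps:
f(r) = -2/9 (f(r) = (1/9)*(-2) = -2/9)
W(q, n) = q (W(q, n) = -2/9*0 + q = 0 + q = q)
C(Z) = Z**2 - 6*Z + sqrt(2)*sqrt(Z) (C(Z) = (Z**2 - 6*Z) + sqrt(Z + Z) = (Z**2 - 6*Z) + sqrt(2*Z) = (Z**2 - 6*Z) + sqrt(2)*sqrt(Z) = Z**2 - 6*Z + sqrt(2)*sqrt(Z))
48579/C(W(-7, -12)) = 48579/((-7)**2 - 6*(-7) + sqrt(2)*sqrt(-7)) = 48579/(49 + 42 + sqrt(2)*(I*sqrt(7))) = 48579/(49 + 42 + I*sqrt(14)) = 48579/(91 + I*sqrt(14))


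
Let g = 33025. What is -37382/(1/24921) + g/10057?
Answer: -9369069205829/10057 ≈ -9.3160e+8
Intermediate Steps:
-37382/(1/24921) + g/10057 = -37382/(1/24921) + 33025/10057 = -37382/1/24921 + 33025*(1/10057) = -37382*24921 + 33025/10057 = -931596822 + 33025/10057 = -9369069205829/10057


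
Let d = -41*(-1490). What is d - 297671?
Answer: -236581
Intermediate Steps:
d = 61090
d - 297671 = 61090 - 297671 = -236581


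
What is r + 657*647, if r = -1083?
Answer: 423996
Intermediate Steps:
r + 657*647 = -1083 + 657*647 = -1083 + 425079 = 423996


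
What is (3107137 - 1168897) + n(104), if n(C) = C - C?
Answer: 1938240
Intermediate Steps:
n(C) = 0
(3107137 - 1168897) + n(104) = (3107137 - 1168897) + 0 = 1938240 + 0 = 1938240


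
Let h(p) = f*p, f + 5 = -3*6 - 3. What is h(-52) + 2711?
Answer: 4063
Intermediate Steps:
f = -26 (f = -5 + (-3*6 - 3) = -5 + (-18 - 3) = -5 - 21 = -26)
h(p) = -26*p
h(-52) + 2711 = -26*(-52) + 2711 = 1352 + 2711 = 4063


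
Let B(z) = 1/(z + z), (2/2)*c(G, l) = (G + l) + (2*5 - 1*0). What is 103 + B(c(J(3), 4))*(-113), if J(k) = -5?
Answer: 1741/18 ≈ 96.722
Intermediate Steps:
c(G, l) = 10 + G + l (c(G, l) = (G + l) + (2*5 - 1*0) = (G + l) + (10 + 0) = (G + l) + 10 = 10 + G + l)
B(z) = 1/(2*z)
103 + B(c(J(3), 4))*(-113) = 103 + (1/(2*(10 - 5 + 4)))*(-113) = 103 + ((1/2)/9)*(-113) = 103 + ((1/2)*(1/9))*(-113) = 103 + (1/18)*(-113) = 103 - 113/18 = 1741/18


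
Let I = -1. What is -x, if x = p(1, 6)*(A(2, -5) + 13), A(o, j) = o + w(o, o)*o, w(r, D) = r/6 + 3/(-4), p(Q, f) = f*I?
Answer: 85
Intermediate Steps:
p(Q, f) = -f (p(Q, f) = f*(-1) = -f)
w(r, D) = -¾ + r/6 (w(r, D) = r*(⅙) + 3*(-¼) = r/6 - ¾ = -¾ + r/6)
A(o, j) = o + o*(-¾ + o/6) (A(o, j) = o + (-¾ + o/6)*o = o + o*(-¾ + o/6))
x = -85 (x = (-1*6)*((1/12)*2*(3 + 2*2) + 13) = -6*((1/12)*2*(3 + 4) + 13) = -6*((1/12)*2*7 + 13) = -6*(7/6 + 13) = -6*85/6 = -85)
-x = -1*(-85) = 85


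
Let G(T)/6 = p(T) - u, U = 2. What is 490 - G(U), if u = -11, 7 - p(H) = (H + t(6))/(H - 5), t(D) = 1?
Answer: 376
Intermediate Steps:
p(H) = 7 - (1 + H)/(-5 + H) (p(H) = 7 - (H + 1)/(H - 5) = 7 - (1 + H)/(-5 + H))
G(T) = 66 + 36*(-6 + T)/(-5 + T) (G(T) = 6*(6*(-6 + T)/(-5 + T) - 1*(-11)) = 6*(6*(-6 + T)/(-5 + T) + 11) = 6*(11 + 6*(-6 + T)/(-5 + T)) = 66 + 36*(-6 + T)/(-5 + T))
490 - G(U) = 490 - 6*(-91 + 17*2)/(-5 + 2) = 490 - 6*(-91 + 34)/(-3) = 490 - 6*(-1)*(-57)/3 = 490 - 1*114 = 490 - 114 = 376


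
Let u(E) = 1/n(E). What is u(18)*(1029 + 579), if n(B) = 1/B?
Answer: 28944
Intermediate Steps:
u(E) = E (u(E) = 1/(1/E) = E)
u(18)*(1029 + 579) = 18*(1029 + 579) = 18*1608 = 28944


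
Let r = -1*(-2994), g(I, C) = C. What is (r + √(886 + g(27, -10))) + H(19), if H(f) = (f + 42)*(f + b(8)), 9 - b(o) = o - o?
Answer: 4702 + 2*√219 ≈ 4731.6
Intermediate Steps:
b(o) = 9 (b(o) = 9 - (o - o) = 9 - 1*0 = 9 + 0 = 9)
H(f) = (9 + f)*(42 + f) (H(f) = (f + 42)*(f + 9) = (42 + f)*(9 + f) = (9 + f)*(42 + f))
r = 2994
(r + √(886 + g(27, -10))) + H(19) = (2994 + √(886 - 10)) + (378 + 19² + 51*19) = (2994 + √876) + (378 + 361 + 969) = (2994 + 2*√219) + 1708 = 4702 + 2*√219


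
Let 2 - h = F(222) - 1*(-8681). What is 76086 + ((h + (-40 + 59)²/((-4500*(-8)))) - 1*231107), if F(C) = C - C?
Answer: -5893199639/36000 ≈ -1.6370e+5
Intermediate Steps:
F(C) = 0
h = -8679 (h = 2 - (0 - 1*(-8681)) = 2 - (0 + 8681) = 2 - 1*8681 = 2 - 8681 = -8679)
76086 + ((h + (-40 + 59)²/((-4500*(-8)))) - 1*231107) = 76086 + ((-8679 + (-40 + 59)²/((-4500*(-8)))) - 1*231107) = 76086 + ((-8679 + 19²/36000) - 231107) = 76086 + ((-8679 + 361*(1/36000)) - 231107) = 76086 + ((-8679 + 361/36000) - 231107) = 76086 + (-312443639/36000 - 231107) = 76086 - 8632295639/36000 = -5893199639/36000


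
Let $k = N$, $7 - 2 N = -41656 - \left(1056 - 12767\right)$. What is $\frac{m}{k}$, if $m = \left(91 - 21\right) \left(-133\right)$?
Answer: $- \frac{4655}{7488} \approx -0.62166$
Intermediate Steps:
$N = 14976$ ($N = \frac{7}{2} - \frac{-41656 - \left(1056 - 12767\right)}{2} = \frac{7}{2} - \frac{-41656 - -11711}{2} = \frac{7}{2} - \frac{-41656 + 11711}{2} = \frac{7}{2} - - \frac{29945}{2} = \frac{7}{2} + \frac{29945}{2} = 14976$)
$k = 14976$
$m = -9310$ ($m = 70 \left(-133\right) = -9310$)
$\frac{m}{k} = - \frac{9310}{14976} = \left(-9310\right) \frac{1}{14976} = - \frac{4655}{7488}$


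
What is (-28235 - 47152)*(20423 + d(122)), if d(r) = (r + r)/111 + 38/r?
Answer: -3475368995254/2257 ≈ -1.5398e+9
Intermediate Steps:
d(r) = 38/r + 2*r/111 (d(r) = (2*r)*(1/111) + 38/r = 2*r/111 + 38/r = 38/r + 2*r/111)
(-28235 - 47152)*(20423 + d(122)) = (-28235 - 47152)*(20423 + (38/122 + (2/111)*122)) = -75387*(20423 + (38*(1/122) + 244/111)) = -75387*(20423 + (19/61 + 244/111)) = -75387*(20423 + 16993/6771) = -75387*138301126/6771 = -3475368995254/2257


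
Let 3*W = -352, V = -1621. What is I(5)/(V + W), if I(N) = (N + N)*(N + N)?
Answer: -60/1043 ≈ -0.057526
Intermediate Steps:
I(N) = 4*N**2 (I(N) = (2*N)*(2*N) = 4*N**2)
W = -352/3 (W = (1/3)*(-352) = -352/3 ≈ -117.33)
I(5)/(V + W) = (4*5**2)/(-1621 - 352/3) = (4*25)/(-5215/3) = 100*(-3/5215) = -60/1043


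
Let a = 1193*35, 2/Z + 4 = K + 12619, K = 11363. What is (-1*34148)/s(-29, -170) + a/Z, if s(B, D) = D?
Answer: 42551076149/85 ≈ 5.0060e+8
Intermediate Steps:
Z = 1/11989 (Z = 2/(-4 + (11363 + 12619)) = 2/(-4 + 23982) = 2/23978 = 2*(1/23978) = 1/11989 ≈ 8.3410e-5)
a = 41755
(-1*34148)/s(-29, -170) + a/Z = -1*34148/(-170) + 41755/(1/11989) = -34148*(-1/170) + 41755*11989 = 17074/85 + 500600695 = 42551076149/85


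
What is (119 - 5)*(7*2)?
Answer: 1596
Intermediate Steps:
(119 - 5)*(7*2) = 114*14 = 1596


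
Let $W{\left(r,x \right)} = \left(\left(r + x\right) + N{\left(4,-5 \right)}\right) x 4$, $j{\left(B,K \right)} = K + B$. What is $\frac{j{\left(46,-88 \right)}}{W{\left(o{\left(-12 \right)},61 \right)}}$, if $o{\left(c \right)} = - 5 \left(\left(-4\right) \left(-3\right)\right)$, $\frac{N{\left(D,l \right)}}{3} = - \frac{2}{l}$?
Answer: $- \frac{105}{1342} \approx -0.078241$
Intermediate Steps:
$N{\left(D,l \right)} = - \frac{6}{l}$ ($N{\left(D,l \right)} = 3 \left(- \frac{2}{l}\right) = - \frac{6}{l}$)
$j{\left(B,K \right)} = B + K$
$o{\left(c \right)} = -60$ ($o{\left(c \right)} = \left(-5\right) 12 = -60$)
$W{\left(r,x \right)} = 4 x \left(\frac{6}{5} + r + x\right)$ ($W{\left(r,x \right)} = \left(\left(r + x\right) - \frac{6}{-5}\right) x 4 = \left(\left(r + x\right) - - \frac{6}{5}\right) x 4 = \left(\left(r + x\right) + \frac{6}{5}\right) x 4 = \left(\frac{6}{5} + r + x\right) x 4 = x \left(\frac{6}{5} + r + x\right) 4 = 4 x \left(\frac{6}{5} + r + x\right)$)
$\frac{j{\left(46,-88 \right)}}{W{\left(o{\left(-12 \right)},61 \right)}} = \frac{46 - 88}{\frac{4}{5} \cdot 61 \left(6 + 5 \left(-60\right) + 5 \cdot 61\right)} = - \frac{42}{\frac{4}{5} \cdot 61 \left(6 - 300 + 305\right)} = - \frac{42}{\frac{4}{5} \cdot 61 \cdot 11} = - \frac{42}{\frac{2684}{5}} = \left(-42\right) \frac{5}{2684} = - \frac{105}{1342}$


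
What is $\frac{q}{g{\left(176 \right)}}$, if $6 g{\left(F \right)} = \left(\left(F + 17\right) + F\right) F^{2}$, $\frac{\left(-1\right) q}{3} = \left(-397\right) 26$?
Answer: $\frac{5161}{317504} \approx 0.016255$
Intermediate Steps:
$q = 30966$ ($q = - 3 \left(\left(-397\right) 26\right) = \left(-3\right) \left(-10322\right) = 30966$)
$g{\left(F \right)} = \frac{F^{2} \left(17 + 2 F\right)}{6}$ ($g{\left(F \right)} = \frac{\left(\left(F + 17\right) + F\right) F^{2}}{6} = \frac{\left(\left(17 + F\right) + F\right) F^{2}}{6} = \frac{\left(17 + 2 F\right) F^{2}}{6} = \frac{F^{2} \left(17 + 2 F\right)}{6}$)
$\frac{q}{g{\left(176 \right)}} = \frac{30966}{\frac{1}{6} \cdot 176^{2} \left(17 + 2 \cdot 176\right)} = \frac{30966}{\frac{1}{6} \cdot 30976 \left(17 + 352\right)} = \frac{30966}{\frac{1}{6} \cdot 30976 \cdot 369} = \frac{30966}{1905024} = 30966 \cdot \frac{1}{1905024} = \frac{5161}{317504}$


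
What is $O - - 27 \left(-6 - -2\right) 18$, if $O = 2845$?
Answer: $901$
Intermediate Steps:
$O - - 27 \left(-6 - -2\right) 18 = 2845 - - 27 \left(-6 - -2\right) 18 = 2845 - - 27 \left(-6 + 2\right) 18 = 2845 - \left(-27\right) \left(-4\right) 18 = 2845 - 108 \cdot 18 = 2845 - 1944 = 901$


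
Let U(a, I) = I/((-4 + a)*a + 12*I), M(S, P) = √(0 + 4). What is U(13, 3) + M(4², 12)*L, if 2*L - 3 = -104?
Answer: -5150/51 ≈ -100.98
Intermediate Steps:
L = -101/2 (L = 3/2 + (½)*(-104) = 3/2 - 52 = -101/2 ≈ -50.500)
M(S, P) = 2 (M(S, P) = √4 = 2)
U(a, I) = I/(12*I + a*(-4 + a)) (U(a, I) = I/(a*(-4 + a) + 12*I) = I/(12*I + a*(-4 + a)))
U(13, 3) + M(4², 12)*L = 3/(13² - 4*13 + 12*3) + 2*(-101/2) = 3/(169 - 52 + 36) - 101 = 3/153 - 101 = 3*(1/153) - 101 = 1/51 - 101 = -5150/51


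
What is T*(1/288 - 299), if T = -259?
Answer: 22302749/288 ≈ 77440.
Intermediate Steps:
T*(1/288 - 299) = -259*(1/288 - 299) = -259*(-86111/288) = 22302749/288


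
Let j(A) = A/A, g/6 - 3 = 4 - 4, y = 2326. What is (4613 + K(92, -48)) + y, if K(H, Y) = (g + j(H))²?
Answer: 7300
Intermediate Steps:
g = 18 (g = 18 + 6*(4 - 4) = 18 + 6*0 = 18 + 0 = 18)
j(A) = 1
K(H, Y) = 361 (K(H, Y) = (18 + 1)² = 19² = 361)
(4613 + K(92, -48)) + y = (4613 + 361) + 2326 = 4974 + 2326 = 7300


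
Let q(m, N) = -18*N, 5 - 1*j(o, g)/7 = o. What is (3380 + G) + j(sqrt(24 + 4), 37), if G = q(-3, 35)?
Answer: 2785 - 14*sqrt(7) ≈ 2748.0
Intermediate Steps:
j(o, g) = 35 - 7*o
G = -630 (G = -18*35 = -630)
(3380 + G) + j(sqrt(24 + 4), 37) = (3380 - 630) + (35 - 7*sqrt(24 + 4)) = 2750 + (35 - 14*sqrt(7)) = 2785 - 14*sqrt(7)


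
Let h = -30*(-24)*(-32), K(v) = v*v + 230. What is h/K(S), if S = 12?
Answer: -11520/187 ≈ -61.604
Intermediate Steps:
K(v) = 230 + v² (K(v) = v² + 230 = 230 + v²)
h = -23040 (h = 720*(-32) = -23040)
h/K(S) = -23040/(230 + 12²) = -23040/(230 + 144) = -23040/374 = -23040*1/374 = -11520/187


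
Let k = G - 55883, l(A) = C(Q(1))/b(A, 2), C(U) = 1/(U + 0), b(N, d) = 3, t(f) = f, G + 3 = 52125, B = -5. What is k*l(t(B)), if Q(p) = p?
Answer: -3761/3 ≈ -1253.7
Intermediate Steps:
G = 52122 (G = -3 + 52125 = 52122)
C(U) = 1/U
l(A) = ⅓ (l(A) = 1/(1*3) = 1*(⅓) = ⅓)
k = -3761 (k = 52122 - 55883 = -3761)
k*l(t(B)) = -3761*⅓ = -3761/3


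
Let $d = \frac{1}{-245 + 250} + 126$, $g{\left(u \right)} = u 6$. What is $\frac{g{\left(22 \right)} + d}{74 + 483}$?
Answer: $\frac{1291}{2785} \approx 0.46355$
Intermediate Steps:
$g{\left(u \right)} = 6 u$
$d = \frac{631}{5}$ ($d = \frac{1}{5} + 126 = \frac{631}{5} \approx 126.2$)
$\frac{g{\left(22 \right)} + d}{74 + 483} = \frac{6 \cdot 22 + \frac{631}{5}}{74 + 483} = \frac{132 + \frac{631}{5}}{557} = \frac{1291}{5} \cdot \frac{1}{557} = \frac{1291}{2785}$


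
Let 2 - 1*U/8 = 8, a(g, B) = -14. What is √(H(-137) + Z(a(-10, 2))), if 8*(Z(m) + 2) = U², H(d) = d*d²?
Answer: I*√2571067 ≈ 1603.5*I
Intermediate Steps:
U = -48 (U = 16 - 8*8 = 16 - 64 = -48)
H(d) = d³
Z(m) = 286 (Z(m) = -2 + (⅛)*(-48)² = -2 + (⅛)*2304 = -2 + 288 = 286)
√(H(-137) + Z(a(-10, 2))) = √((-137)³ + 286) = √(-2571353 + 286) = √(-2571067) = I*√2571067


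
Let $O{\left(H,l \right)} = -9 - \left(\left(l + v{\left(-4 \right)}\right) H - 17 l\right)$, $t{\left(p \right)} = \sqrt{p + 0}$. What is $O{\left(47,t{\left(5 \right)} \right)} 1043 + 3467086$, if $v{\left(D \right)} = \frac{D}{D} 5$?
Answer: $3212594 - 31290 \sqrt{5} \approx 3.1426 \cdot 10^{6}$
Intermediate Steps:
$t{\left(p \right)} = \sqrt{p}$
$v{\left(D \right)} = 5$ ($v{\left(D \right)} = 1 \cdot 5 = 5$)
$O{\left(H,l \right)} = -9 + 17 l - H \left(5 + l\right)$ ($O{\left(H,l \right)} = -9 - \left(\left(l + 5\right) H - 17 l\right) = -9 - \left(\left(5 + l\right) H - 17 l\right) = -9 - \left(H \left(5 + l\right) - 17 l\right) = -9 - \left(- 17 l + H \left(5 + l\right)\right) = -9 + 17 l - H \left(5 + l\right)$)
$O{\left(47,t{\left(5 \right)} \right)} 1043 + 3467086 = \left(-9 - 235 + 17 \sqrt{5} - 47 \sqrt{5}\right) 1043 + 3467086 = \left(-244 - 30 \sqrt{5}\right) 1043 + 3467086 = \left(-254492 - 31290 \sqrt{5}\right) + 3467086 = 3212594 - 31290 \sqrt{5}$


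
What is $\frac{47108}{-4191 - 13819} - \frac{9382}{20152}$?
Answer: $- \frac{279572559}{90734380} \approx -3.0812$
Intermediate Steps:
$\frac{47108}{-4191 - 13819} - \frac{9382}{20152} = \frac{47108}{-4191 - 13819} - \frac{4691}{10076} = \frac{47108}{-18010} - \frac{4691}{10076} = 47108 \left(- \frac{1}{18010}\right) - \frac{4691}{10076} = - \frac{23554}{9005} - \frac{4691}{10076} = - \frac{279572559}{90734380}$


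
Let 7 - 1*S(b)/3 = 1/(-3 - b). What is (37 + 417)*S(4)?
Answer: 68100/7 ≈ 9728.6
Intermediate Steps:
S(b) = 21 - 3/(-3 - b)
(37 + 417)*S(4) = (37 + 417)*(3*(22 + 7*4)/(3 + 4)) = 454*(3*(22 + 28)/7) = 454*(3*(1/7)*50) = 454*(150/7) = 68100/7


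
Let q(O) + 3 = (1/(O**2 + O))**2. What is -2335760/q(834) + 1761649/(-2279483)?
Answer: 2582077038453162209730949/3316367608102933417 ≈ 7.7859e+5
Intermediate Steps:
q(O) = -3 + (O + O**2)**(-2) (q(O) = -3 + (1/(O**2 + O))**2 = -3 + (1/(O + O**2))**2 = -3 + (O + O**2)**(-2))
-2335760/q(834) + 1761649/(-2279483) = -2335760/(-3 + 1/(834**2*(1 + 834)**2)) + 1761649/(-2279483) = -2335760/(-3 + (1/695556)/835**2) + 1761649*(-1/2279483) = -2335760/(-3 + (1/695556)*(1/697225)) - 1761649/2279483 = -2335760/(-3 + 1/484959032100) - 1761649/2279483 = -2335760/(-1454877096299/484959032100) - 1761649/2279483 = -2335760*(-484959032100/1454877096299) - 1761649/2279483 = 1132747908817896000/1454877096299 - 1761649/2279483 = 2582077038453162209730949/3316367608102933417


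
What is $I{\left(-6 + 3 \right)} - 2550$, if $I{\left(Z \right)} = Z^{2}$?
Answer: $-2541$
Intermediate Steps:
$I{\left(-6 + 3 \right)} - 2550 = \left(-6 + 3\right)^{2} - 2550 = \left(-3\right)^{2} - 2550 = 9 - 2550 = -2541$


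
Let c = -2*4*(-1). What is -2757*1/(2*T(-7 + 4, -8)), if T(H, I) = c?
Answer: -2757/16 ≈ -172.31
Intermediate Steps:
c = 8 (c = -8*(-1) = 8)
T(H, I) = 8
-2757*1/(2*T(-7 + 4, -8)) = -2757/(2*8) = -2757/16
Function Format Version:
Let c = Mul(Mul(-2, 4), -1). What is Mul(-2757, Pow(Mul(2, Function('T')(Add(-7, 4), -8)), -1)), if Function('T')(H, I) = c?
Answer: Rational(-2757, 16) ≈ -172.31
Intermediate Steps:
c = 8 (c = Mul(-8, -1) = 8)
Function('T')(H, I) = 8
Mul(-2757, Pow(Mul(2, Function('T')(Add(-7, 4), -8)), -1)) = Mul(-2757, Pow(Mul(2, 8), -1)) = Mul(-2757, Pow(16, -1)) = Mul(-2757, Rational(1, 16)) = Rational(-2757, 16)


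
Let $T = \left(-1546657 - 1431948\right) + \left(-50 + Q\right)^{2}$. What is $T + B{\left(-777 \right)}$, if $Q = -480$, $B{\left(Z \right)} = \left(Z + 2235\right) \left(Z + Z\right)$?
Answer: $-4963437$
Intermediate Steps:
$B{\left(Z \right)} = 2 Z \left(2235 + Z\right)$ ($B{\left(Z \right)} = \left(2235 + Z\right) 2 Z = 2 Z \left(2235 + Z\right)$)
$T = -2697705$ ($T = \left(-1546657 - 1431948\right) + \left(-50 - 480\right)^{2} = -2978605 + \left(-530\right)^{2} = -2978605 + 280900 = -2697705$)
$T + B{\left(-777 \right)} = -2697705 + 2 \left(-777\right) \left(2235 - 777\right) = -2697705 + 2 \left(-777\right) 1458 = -2697705 - 2265732 = -4963437$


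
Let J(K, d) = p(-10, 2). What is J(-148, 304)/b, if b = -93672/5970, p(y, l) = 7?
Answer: -6965/15612 ≈ -0.44613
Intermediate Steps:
b = -15612/995 (b = -93672*1/5970 = -15612/995 ≈ -15.690)
J(K, d) = 7
J(-148, 304)/b = 7/(-15612/995) = 7*(-995/15612) = -6965/15612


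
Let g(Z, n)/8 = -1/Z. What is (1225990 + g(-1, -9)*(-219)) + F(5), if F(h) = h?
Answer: 1224243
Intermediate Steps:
g(Z, n) = -8/Z (g(Z, n) = 8*(-1/Z) = -8/Z)
(1225990 + g(-1, -9)*(-219)) + F(5) = (1225990 - 8/(-1)*(-219)) + 5 = (1225990 - 8*(-1)*(-219)) + 5 = (1225990 + 8*(-219)) + 5 = (1225990 - 1752) + 5 = 1224238 + 5 = 1224243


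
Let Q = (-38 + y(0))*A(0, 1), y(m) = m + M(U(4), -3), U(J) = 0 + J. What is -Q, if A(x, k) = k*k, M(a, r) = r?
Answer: 41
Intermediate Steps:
U(J) = J
A(x, k) = k²
y(m) = -3 + m (y(m) = m - 3 = -3 + m)
Q = -41 (Q = (-38 + (-3 + 0))*1² = (-38 - 3)*1 = -41*1 = -41)
-Q = -1*(-41) = 41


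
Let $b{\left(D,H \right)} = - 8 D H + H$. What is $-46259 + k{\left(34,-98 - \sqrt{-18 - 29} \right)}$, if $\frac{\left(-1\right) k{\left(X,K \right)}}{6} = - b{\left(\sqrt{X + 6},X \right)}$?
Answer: $-46055 - 3264 \sqrt{10} \approx -56377.0$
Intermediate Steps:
$b{\left(D,H \right)} = H - 8 D H$ ($b{\left(D,H \right)} = - 8 D H + H = H - 8 D H$)
$k{\left(X,K \right)} = 6 X \left(1 - 8 \sqrt{6 + X}\right)$ ($k{\left(X,K \right)} = - 6 \left(- X \left(1 - 8 \sqrt{X + 6}\right)\right) = - 6 \left(- X \left(1 - 8 \sqrt{6 + X}\right)\right) = 6 X \left(1 - 8 \sqrt{6 + X}\right)$)
$-46259 + k{\left(34,-98 - \sqrt{-18 - 29} \right)} = -46259 + 6 \cdot 34 \left(1 - 8 \sqrt{6 + 34}\right) = -46259 + 6 \cdot 34 \left(1 - 8 \sqrt{40}\right) = -46259 + 6 \cdot 34 \left(1 - 8 \cdot 2 \sqrt{10}\right) = -46259 + 6 \cdot 34 \left(1 - 16 \sqrt{10}\right) = -46259 + \left(204 - 3264 \sqrt{10}\right) = -46055 - 3264 \sqrt{10}$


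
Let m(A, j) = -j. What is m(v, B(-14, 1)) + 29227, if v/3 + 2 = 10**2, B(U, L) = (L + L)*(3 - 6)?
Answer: 29233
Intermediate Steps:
B(U, L) = -6*L (B(U, L) = (2*L)*(-3) = -6*L)
v = 294 (v = -6 + 3*10**2 = -6 + 3*100 = -6 + 300 = 294)
m(v, B(-14, 1)) + 29227 = -(-6) + 29227 = -1*(-6) + 29227 = 6 + 29227 = 29233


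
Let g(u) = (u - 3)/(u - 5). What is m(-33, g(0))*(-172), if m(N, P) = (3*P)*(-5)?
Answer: 1548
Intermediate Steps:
g(u) = (-3 + u)/(-5 + u)
m(N, P) = -15*P
m(-33, g(0))*(-172) = -15*(-3 + 0)/(-5 + 0)*(-172) = -15*(-3)/(-5)*(-172) = -(-3)*(-3)*(-172) = -15*⅗*(-172) = -9*(-172) = 1548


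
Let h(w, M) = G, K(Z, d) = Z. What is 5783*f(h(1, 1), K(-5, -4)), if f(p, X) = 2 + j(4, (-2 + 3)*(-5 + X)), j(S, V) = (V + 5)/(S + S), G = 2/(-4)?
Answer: 63613/8 ≈ 7951.6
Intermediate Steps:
G = -½ (G = 2*(-¼) = -½ ≈ -0.50000)
j(S, V) = (5 + V)/(2*S) (j(S, V) = (5 + V)/((2*S)) = (5 + V)*(1/(2*S)) = (5 + V)/(2*S))
h(w, M) = -½
f(p, X) = 2 + X/8 (f(p, X) = 2 + (½)*(5 + (-2 + 3)*(-5 + X))/4 = 2 + (½)*(¼)*(5 + 1*(-5 + X)) = 2 + (½)*(¼)*(5 + (-5 + X)) = 2 + (½)*(¼)*X = 2 + X/8)
5783*f(h(1, 1), K(-5, -4)) = 5783*(2 + (⅛)*(-5)) = 5783*(2 - 5/8) = 5783*(11/8) = 63613/8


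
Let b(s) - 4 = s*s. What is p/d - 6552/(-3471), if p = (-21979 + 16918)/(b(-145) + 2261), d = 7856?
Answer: 30737877891/16283995360 ≈ 1.8876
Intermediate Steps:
b(s) = 4 + s² (b(s) = 4 + s*s = 4 + s²)
p = -5061/23290 (p = (-21979 + 16918)/((4 + (-145)²) + 2261) = -5061/((4 + 21025) + 2261) = -5061/(21029 + 2261) = -5061/23290 ≈ -0.21730)
p/d - 6552/(-3471) = -5061/23290/7856 - 6552/(-3471) = -5061/23290*1/7856 - 6552*(-1/3471) = -5061/182966240 + 168/89 = 30737877891/16283995360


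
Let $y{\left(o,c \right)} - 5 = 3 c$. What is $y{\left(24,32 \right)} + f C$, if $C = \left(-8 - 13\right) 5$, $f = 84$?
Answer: $-8719$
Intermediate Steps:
$y{\left(o,c \right)} = 5 + 3 c$
$C = -105$ ($C = \left(-21\right) 5 = -105$)
$y{\left(24,32 \right)} + f C = \left(5 + 3 \cdot 32\right) + 84 \left(-105\right) = \left(5 + 96\right) - 8820 = 101 - 8820 = -8719$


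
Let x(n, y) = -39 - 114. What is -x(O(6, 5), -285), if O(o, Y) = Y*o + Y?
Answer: 153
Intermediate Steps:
O(o, Y) = Y + Y*o
x(n, y) = -153
-x(O(6, 5), -285) = -1*(-153) = 153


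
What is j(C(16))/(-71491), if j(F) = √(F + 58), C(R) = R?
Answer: -√74/71491 ≈ -0.00012033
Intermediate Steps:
j(F) = √(58 + F)
j(C(16))/(-71491) = √(58 + 16)/(-71491) = √74*(-1/71491) = -√74/71491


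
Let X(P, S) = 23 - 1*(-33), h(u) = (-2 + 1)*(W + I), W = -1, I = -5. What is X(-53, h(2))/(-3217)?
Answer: -56/3217 ≈ -0.017408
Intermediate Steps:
h(u) = 6 (h(u) = (-2 + 1)*(-1 - 5) = -1*(-6) = 6)
X(P, S) = 56 (X(P, S) = 23 + 33 = 56)
X(-53, h(2))/(-3217) = 56/(-3217) = 56*(-1/3217) = -56/3217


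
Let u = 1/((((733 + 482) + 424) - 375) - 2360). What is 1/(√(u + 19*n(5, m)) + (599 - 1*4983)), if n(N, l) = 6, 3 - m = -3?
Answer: -4804864/21064398833 - 2*√34234382/21064398833 ≈ -0.00022866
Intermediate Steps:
m = 6 (m = 3 - 1*(-3) = 3 + 3 = 6)
u = -1/1096 (u = 1/(((1215 + 424) - 375) - 2360) = 1/((1639 - 375) - 2360) = 1/(1264 - 2360) = 1/(-1096) = -1/1096 ≈ -0.00091241)
1/(√(u + 19*n(5, m)) + (599 - 1*4983)) = 1/(√(-1/1096 + 19*6) + (599 - 1*4983)) = 1/(√(-1/1096 + 114) + (599 - 4983)) = 1/(√(124943/1096) - 4384) = 1/(√34234382/548 - 4384) = 1/(-4384 + √34234382/548)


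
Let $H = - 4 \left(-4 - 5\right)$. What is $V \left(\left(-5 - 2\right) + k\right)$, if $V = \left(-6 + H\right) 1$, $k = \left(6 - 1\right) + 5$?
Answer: $90$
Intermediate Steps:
$k = 10$ ($k = 5 + 5 = 10$)
$H = 36$ ($H = - 4 \left(-4 - 5\right) = \left(-4\right) \left(-9\right) = 36$)
$V = 30$ ($V = \left(-6 + 36\right) 1 = 30 \cdot 1 = 30$)
$V \left(\left(-5 - 2\right) + k\right) = 30 \left(\left(-5 - 2\right) + 10\right) = 30 \left(-7 + 10\right) = 30 \cdot 3 = 90$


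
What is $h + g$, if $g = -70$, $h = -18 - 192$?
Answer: $-280$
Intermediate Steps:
$h = -210$
$h + g = -210 - 70 = -280$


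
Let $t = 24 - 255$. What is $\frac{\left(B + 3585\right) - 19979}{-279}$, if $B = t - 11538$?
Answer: $\frac{28163}{279} \approx 100.94$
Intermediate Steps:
$t = -231$ ($t = 24 - 255 = -231$)
$B = -11769$ ($B = -231 - 11538 = -11769$)
$\frac{\left(B + 3585\right) - 19979}{-279} = \frac{\left(-11769 + 3585\right) - 19979}{-279} = \left(-8184 - 19979\right) \left(- \frac{1}{279}\right) = \left(-28163\right) \left(- \frac{1}{279}\right) = \frac{28163}{279}$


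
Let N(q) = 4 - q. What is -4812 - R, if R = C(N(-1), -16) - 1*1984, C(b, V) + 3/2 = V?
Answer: -5621/2 ≈ -2810.5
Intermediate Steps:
C(b, V) = -3/2 + V
R = -4003/2 (R = (-3/2 - 16) - 1*1984 = -35/2 - 1984 = -4003/2 ≈ -2001.5)
-4812 - R = -4812 - 1*(-4003/2) = -4812 + 4003/2 = -5621/2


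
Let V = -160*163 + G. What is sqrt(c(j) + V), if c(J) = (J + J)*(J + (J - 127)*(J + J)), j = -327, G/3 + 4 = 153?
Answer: I*sqrt(193994839) ≈ 13928.0*I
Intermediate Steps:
G = 447 (G = -12 + 3*153 = -12 + 459 = 447)
V = -25633 (V = -160*163 + 447 = -26080 + 447 = -25633)
c(J) = 2*J*(J + 2*J*(-127 + J)) (c(J) = (2*J)*(J + (-127 + J)*(2*J)) = (2*J)*(J + 2*J*(-127 + J)) = 2*J*(J + 2*J*(-127 + J)))
sqrt(c(j) + V) = sqrt((-327)**2*(-506 + 4*(-327)) - 25633) = sqrt(106929*(-506 - 1308) - 25633) = sqrt(106929*(-1814) - 25633) = sqrt(-193969206 - 25633) = sqrt(-193994839) = I*sqrt(193994839)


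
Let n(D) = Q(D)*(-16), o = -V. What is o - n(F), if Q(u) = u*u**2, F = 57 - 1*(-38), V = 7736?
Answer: 13710264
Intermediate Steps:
F = 95 (F = 57 + 38 = 95)
Q(u) = u**3
o = -7736 (o = -1*7736 = -7736)
n(D) = -16*D**3 (n(D) = D**3*(-16) = -16*D**3)
o - n(F) = -7736 - (-16)*95**3 = -7736 - (-16)*857375 = -7736 - 1*(-13718000) = -7736 + 13718000 = 13710264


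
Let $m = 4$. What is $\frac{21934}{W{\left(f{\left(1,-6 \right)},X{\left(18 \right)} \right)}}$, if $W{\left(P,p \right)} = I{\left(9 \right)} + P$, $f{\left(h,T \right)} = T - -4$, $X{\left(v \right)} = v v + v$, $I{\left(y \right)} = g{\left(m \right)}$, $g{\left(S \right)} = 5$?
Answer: $\frac{21934}{3} \approx 7311.3$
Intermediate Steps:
$I{\left(y \right)} = 5$
$X{\left(v \right)} = v + v^{2}$ ($X{\left(v \right)} = v^{2} + v = v + v^{2}$)
$f{\left(h,T \right)} = 4 + T$ ($f{\left(h,T \right)} = T + 4 = 4 + T$)
$W{\left(P,p \right)} = 5 + P$
$\frac{21934}{W{\left(f{\left(1,-6 \right)},X{\left(18 \right)} \right)}} = \frac{21934}{5 + \left(4 - 6\right)} = \frac{21934}{5 - 2} = \frac{21934}{3}$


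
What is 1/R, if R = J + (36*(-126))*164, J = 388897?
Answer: -1/355007 ≈ -2.8168e-6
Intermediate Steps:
R = -355007 (R = 388897 + (36*(-126))*164 = 388897 - 4536*164 = 388897 - 743904 = -355007)
1/R = 1/(-355007) = -1/355007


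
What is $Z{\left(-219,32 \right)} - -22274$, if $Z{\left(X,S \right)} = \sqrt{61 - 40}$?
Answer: $22274 + \sqrt{21} \approx 22279.0$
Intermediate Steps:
$Z{\left(X,S \right)} = \sqrt{21}$
$Z{\left(-219,32 \right)} - -22274 = \sqrt{21} - -22274 = \sqrt{21} + 22274 = 22274 + \sqrt{21}$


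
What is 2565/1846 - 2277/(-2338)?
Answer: 2550078/1078987 ≈ 2.3634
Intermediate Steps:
2565/1846 - 2277/(-2338) = 2565*(1/1846) - 2277*(-1/2338) = 2565/1846 + 2277/2338 = 2550078/1078987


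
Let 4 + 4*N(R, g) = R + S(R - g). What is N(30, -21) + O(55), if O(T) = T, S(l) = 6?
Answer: 63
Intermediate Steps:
N(R, g) = 1/2 + R/4 (N(R, g) = -1 + (R + 6)/4 = -1 + (6 + R)/4 = -1 + (3/2 + R/4) = 1/2 + R/4)
N(30, -21) + O(55) = (1/2 + (1/4)*30) + 55 = (1/2 + 15/2) + 55 = 8 + 55 = 63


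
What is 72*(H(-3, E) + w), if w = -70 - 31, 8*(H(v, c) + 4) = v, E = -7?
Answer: -7587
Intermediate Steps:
H(v, c) = -4 + v/8
w = -101
72*(H(-3, E) + w) = 72*((-4 + (1/8)*(-3)) - 101) = 72*((-4 - 3/8) - 101) = 72*(-35/8 - 101) = 72*(-843/8) = -7587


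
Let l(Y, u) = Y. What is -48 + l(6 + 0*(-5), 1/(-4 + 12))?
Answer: -42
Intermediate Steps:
-48 + l(6 + 0*(-5), 1/(-4 + 12)) = -48 + (6 + 0*(-5)) = -48 + (6 + 0) = -48 + 6 = -42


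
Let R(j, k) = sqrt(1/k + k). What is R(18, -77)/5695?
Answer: I*sqrt(456610)/438515 ≈ 0.0015409*I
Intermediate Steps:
R(j, k) = sqrt(k + 1/k)
R(18, -77)/5695 = sqrt(-77 + 1/(-77))/5695 = sqrt(-77 - 1/77)*(1/5695) = sqrt(-5930/77)*(1/5695) = (I*sqrt(456610)/77)*(1/5695) = I*sqrt(456610)/438515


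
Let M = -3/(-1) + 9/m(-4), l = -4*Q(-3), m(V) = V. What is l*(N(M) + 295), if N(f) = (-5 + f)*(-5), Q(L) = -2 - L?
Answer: -1265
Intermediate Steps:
l = -4 (l = -4*(-2 - 1*(-3)) = -4*(-2 + 3) = -4*1 = -4)
M = ¾ (M = -3/(-1) + 9/(-4) = -3*(-1) + 9*(-¼) = 3 - 9/4 = ¾ ≈ 0.75000)
N(f) = 25 - 5*f
l*(N(M) + 295) = -4*((25 - 5*¾) + 295) = -4*((25 - 15/4) + 295) = -4*(85/4 + 295) = -4*1265/4 = -1265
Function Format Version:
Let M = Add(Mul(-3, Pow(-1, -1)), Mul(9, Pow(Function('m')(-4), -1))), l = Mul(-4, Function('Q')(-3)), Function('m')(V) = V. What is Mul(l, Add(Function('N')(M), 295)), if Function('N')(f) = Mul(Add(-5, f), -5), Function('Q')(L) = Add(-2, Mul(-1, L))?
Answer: -1265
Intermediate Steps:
l = -4 (l = Mul(-4, Add(-2, Mul(-1, -3))) = Mul(-4, Add(-2, 3)) = Mul(-4, 1) = -4)
M = Rational(3, 4) (M = Add(Mul(-3, Pow(-1, -1)), Mul(9, Pow(-4, -1))) = Add(Mul(-3, -1), Mul(9, Rational(-1, 4))) = Add(3, Rational(-9, 4)) = Rational(3, 4) ≈ 0.75000)
Function('N')(f) = Add(25, Mul(-5, f))
Mul(l, Add(Function('N')(M), 295)) = Mul(-4, Add(Add(25, Mul(-5, Rational(3, 4))), 295)) = Mul(-4, Add(Add(25, Rational(-15, 4)), 295)) = Mul(-4, Add(Rational(85, 4), 295)) = Mul(-4, Rational(1265, 4)) = -1265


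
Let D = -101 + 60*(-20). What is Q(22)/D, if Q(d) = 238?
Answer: -238/1301 ≈ -0.18294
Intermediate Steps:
D = -1301 (D = -101 - 1200 = -1301)
Q(22)/D = 238/(-1301) = 238*(-1/1301) = -238/1301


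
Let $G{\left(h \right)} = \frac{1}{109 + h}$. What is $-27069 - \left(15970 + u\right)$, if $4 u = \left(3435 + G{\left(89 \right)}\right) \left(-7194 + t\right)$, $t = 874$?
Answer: $\frac{533042629}{99} \approx 5.3843 \cdot 10^{6}$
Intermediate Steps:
$u = - \frac{537303490}{99}$ ($u = \frac{\left(3435 + \frac{1}{109 + 89}\right) \left(-7194 + 874\right)}{4} = \frac{\left(3435 + \frac{1}{198}\right) \left(-6320\right)}{4} = \frac{\frac{680131}{198} \left(-6320\right)}{4} = \frac{1}{4} \left(- \frac{2149213960}{99}\right) = - \frac{537303490}{99} \approx -5.4273 \cdot 10^{6}$)
$-27069 - \left(15970 + u\right) = -27069 - \left(15970 - \frac{537303490}{99}\right) = -27069 - - \frac{535722460}{99} = -27069 + \frac{535722460}{99} = \frac{533042629}{99}$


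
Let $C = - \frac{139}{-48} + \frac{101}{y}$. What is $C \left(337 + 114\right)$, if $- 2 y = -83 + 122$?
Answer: $- \frac{214225}{208} \approx -1029.9$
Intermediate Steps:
$y = - \frac{39}{2}$ ($y = - \frac{-83 + 122}{2} = \left(- \frac{1}{2}\right) 39 = - \frac{39}{2} \approx -19.5$)
$C = - \frac{475}{208}$ ($C = - \frac{139}{-48} + \frac{101}{- \frac{39}{2}} = \left(-139\right) \left(- \frac{1}{48}\right) + 101 \left(- \frac{2}{39}\right) = \frac{139}{48} - \frac{202}{39} = - \frac{475}{208} \approx -2.2837$)
$C \left(337 + 114\right) = - \frac{475 \left(337 + 114\right)}{208} = \left(- \frac{475}{208}\right) 451 = - \frac{214225}{208}$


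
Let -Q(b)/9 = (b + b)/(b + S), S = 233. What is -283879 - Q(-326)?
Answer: -8798293/31 ≈ -2.8382e+5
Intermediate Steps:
Q(b) = -18*b/(233 + b) (Q(b) = -9*(b + b)/(b + 233) = -9*2*b/(233 + b) = -18*b/(233 + b))
-283879 - Q(-326) = -283879 - (-18)*(-326)/(233 - 326) = -283879 - (-18)*(-326)/(-93) = -283879 - (-18)*(-326)*(-1)/93 = -283879 - 1*(-1956/31) = -283879 + 1956/31 = -8798293/31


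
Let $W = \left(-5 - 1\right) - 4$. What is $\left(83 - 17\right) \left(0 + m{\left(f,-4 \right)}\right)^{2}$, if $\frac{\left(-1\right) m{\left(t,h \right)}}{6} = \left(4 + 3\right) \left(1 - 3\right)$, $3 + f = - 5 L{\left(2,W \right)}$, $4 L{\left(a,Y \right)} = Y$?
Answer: $465696$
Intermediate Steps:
$W = -10$ ($W = -6 - 4 = -10$)
$L{\left(a,Y \right)} = \frac{Y}{4}$
$f = \frac{19}{2}$ ($f = -3 - 5 \cdot \frac{1}{4} \left(-10\right) = -3 - - \frac{25}{2} = -3 + \frac{25}{2} = \frac{19}{2} \approx 9.5$)
$m{\left(t,h \right)} = 84$ ($m{\left(t,h \right)} = - 6 \left(4 + 3\right) \left(1 - 3\right) = - 6 \cdot 7 \left(-2\right) = \left(-6\right) \left(-14\right) = 84$)
$\left(83 - 17\right) \left(0 + m{\left(f,-4 \right)}\right)^{2} = \left(83 - 17\right) \left(0 + 84\right)^{2} = 66 \cdot 84^{2} = 66 \cdot 7056 = 465696$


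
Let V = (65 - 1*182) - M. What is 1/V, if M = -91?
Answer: -1/26 ≈ -0.038462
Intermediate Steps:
V = -26 (V = (65 - 1*182) - 1*(-91) = (65 - 182) + 91 = -117 + 91 = -26)
1/V = 1/(-26) = -1/26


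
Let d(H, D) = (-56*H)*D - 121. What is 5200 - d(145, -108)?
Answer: -871639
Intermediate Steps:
d(H, D) = -121 - 56*D*H (d(H, D) = -56*D*H - 121 = -121 - 56*D*H)
5200 - d(145, -108) = 5200 - (-121 - 56*(-108)*145) = 5200 - (-121 + 876960) = 5200 - 1*876839 = 5200 - 876839 = -871639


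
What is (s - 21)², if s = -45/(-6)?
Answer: 729/4 ≈ 182.25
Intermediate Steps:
s = 15/2 (s = -45*(-⅙) = 15/2 ≈ 7.5000)
(s - 21)² = (15/2 - 21)² = (-27/2)² = 729/4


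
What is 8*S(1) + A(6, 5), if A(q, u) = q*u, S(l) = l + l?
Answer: 46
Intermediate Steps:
S(l) = 2*l
8*S(1) + A(6, 5) = 8*(2*1) + 6*5 = 8*2 + 30 = 16 + 30 = 46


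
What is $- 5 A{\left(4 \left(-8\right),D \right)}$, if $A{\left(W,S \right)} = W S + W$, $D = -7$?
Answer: $-960$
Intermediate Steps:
$A{\left(W,S \right)} = W + S W$ ($A{\left(W,S \right)} = S W + W = W + S W$)
$- 5 A{\left(4 \left(-8\right),D \right)} = - 5 \cdot 4 \left(-8\right) \left(1 - 7\right) = - 5 \left(\left(-32\right) \left(-6\right)\right) = \left(-5\right) 192 = -960$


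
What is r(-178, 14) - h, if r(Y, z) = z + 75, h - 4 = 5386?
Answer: -5301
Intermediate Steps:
h = 5390 (h = 4 + 5386 = 5390)
r(Y, z) = 75 + z
r(-178, 14) - h = (75 + 14) - 1*5390 = 89 - 5390 = -5301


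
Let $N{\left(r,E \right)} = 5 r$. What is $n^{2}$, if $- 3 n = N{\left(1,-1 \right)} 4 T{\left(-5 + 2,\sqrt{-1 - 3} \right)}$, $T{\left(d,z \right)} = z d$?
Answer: $-1600$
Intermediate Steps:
$T{\left(d,z \right)} = d z$
$n = 40 i$ ($n = - \frac{5 \cdot 1 \cdot 4 \left(-5 + 2\right) \sqrt{-1 - 3}}{3} = - \frac{5 \cdot 4 \left(- 3 \sqrt{-4}\right)}{3} = - \frac{20 \left(- 3 \cdot 2 i\right)}{3} = - \frac{20 \left(- 6 i\right)}{3} = - \frac{\left(-120\right) i}{3} = 40 i \approx 40.0 i$)
$n^{2} = \left(40 i\right)^{2} = -1600$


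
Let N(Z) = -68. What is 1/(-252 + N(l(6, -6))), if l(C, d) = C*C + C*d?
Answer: -1/320 ≈ -0.0031250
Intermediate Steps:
l(C, d) = C² + C*d
1/(-252 + N(l(6, -6))) = 1/(-252 - 68) = 1/(-320) = -1/320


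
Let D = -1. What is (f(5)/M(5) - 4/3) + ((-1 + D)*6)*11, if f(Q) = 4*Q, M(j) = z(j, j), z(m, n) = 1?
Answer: -340/3 ≈ -113.33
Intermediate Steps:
M(j) = 1
(f(5)/M(5) - 4/3) + ((-1 + D)*6)*11 = ((4*5)/1 - 4/3) + ((-1 - 1)*6)*11 = (20*1 - 4*⅓) - 2*6*11 = (20 - 4/3) - 12*11 = 56/3 - 132 = -340/3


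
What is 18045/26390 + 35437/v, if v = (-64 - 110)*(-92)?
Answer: 4220851/1456728 ≈ 2.8975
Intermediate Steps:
v = 16008 (v = -174*(-92) = 16008)
18045/26390 + 35437/v = 18045/26390 + 35437/16008 = 18045*(1/26390) + 35437*(1/16008) = 3609/5278 + 35437/16008 = 4220851/1456728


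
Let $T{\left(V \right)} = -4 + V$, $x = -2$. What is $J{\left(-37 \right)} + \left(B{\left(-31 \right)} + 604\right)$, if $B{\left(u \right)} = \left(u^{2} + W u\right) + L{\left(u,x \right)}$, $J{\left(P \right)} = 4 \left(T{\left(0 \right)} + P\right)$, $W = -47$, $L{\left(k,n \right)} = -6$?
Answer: $2852$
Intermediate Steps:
$J{\left(P \right)} = -16 + 4 P$ ($J{\left(P \right)} = 4 \left(\left(-4 + 0\right) + P\right) = 4 \left(-4 + P\right) = -16 + 4 P$)
$B{\left(u \right)} = -6 + u^{2} - 47 u$ ($B{\left(u \right)} = \left(u^{2} - 47 u\right) - 6 = -6 + u^{2} - 47 u$)
$J{\left(-37 \right)} + \left(B{\left(-31 \right)} + 604\right) = \left(-16 + 4 \left(-37\right)\right) + \left(\left(-6 + \left(-31\right)^{2} - -1457\right) + 604\right) = \left(-16 - 148\right) + \left(\left(-6 + 961 + 1457\right) + 604\right) = -164 + \left(2412 + 604\right) = -164 + 3016 = 2852$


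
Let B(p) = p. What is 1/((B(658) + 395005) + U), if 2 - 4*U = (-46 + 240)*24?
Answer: 2/788999 ≈ 2.5349e-6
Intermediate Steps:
U = -2327/2 (U = 1/2 - (-46 + 240)*24/4 = 1/2 - 97*24/2 = 1/2 - 1/4*4656 = 1/2 - 1164 = -2327/2 ≈ -1163.5)
1/((B(658) + 395005) + U) = 1/((658 + 395005) - 2327/2) = 1/(395663 - 2327/2) = 1/(788999/2) = 2/788999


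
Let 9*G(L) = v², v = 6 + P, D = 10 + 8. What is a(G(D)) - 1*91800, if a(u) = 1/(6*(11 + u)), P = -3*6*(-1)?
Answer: -41309999/450 ≈ -91800.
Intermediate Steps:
D = 18
P = 18 (P = -18*(-1) = 18)
v = 24 (v = 6 + 18 = 24)
G(L) = 64 (G(L) = (⅑)*24² = (⅑)*576 = 64)
a(u) = 1/(66 + 6*u)
a(G(D)) - 1*91800 = 1/(6*(11 + 64)) - 1*91800 = (⅙)/75 - 91800 = (⅙)*(1/75) - 91800 = 1/450 - 91800 = -41309999/450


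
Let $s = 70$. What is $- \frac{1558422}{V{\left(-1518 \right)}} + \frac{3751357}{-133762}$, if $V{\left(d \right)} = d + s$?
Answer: $\frac{50756419657}{48421844} \approx 1048.2$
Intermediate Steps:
$V{\left(d \right)} = 70 + d$ ($V{\left(d \right)} = d + 70 = 70 + d$)
$- \frac{1558422}{V{\left(-1518 \right)}} + \frac{3751357}{-133762} = - \frac{1558422}{70 - 1518} + \frac{3751357}{-133762} = - \frac{1558422}{-1448} + 3751357 \left(- \frac{1}{133762}\right) = \left(-1558422\right) \left(- \frac{1}{1448}\right) - \frac{3751357}{133762} = \frac{779211}{724} - \frac{3751357}{133762} = \frac{50756419657}{48421844}$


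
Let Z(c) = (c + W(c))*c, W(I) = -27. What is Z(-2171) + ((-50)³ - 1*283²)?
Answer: 4566769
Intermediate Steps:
Z(c) = c*(-27 + c) (Z(c) = (c - 27)*c = (-27 + c)*c = c*(-27 + c))
Z(-2171) + ((-50)³ - 1*283²) = -2171*(-27 - 2171) + ((-50)³ - 1*283²) = -2171*(-2198) + (-125000 - 1*80089) = 4771858 + (-125000 - 80089) = 4771858 - 205089 = 4566769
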